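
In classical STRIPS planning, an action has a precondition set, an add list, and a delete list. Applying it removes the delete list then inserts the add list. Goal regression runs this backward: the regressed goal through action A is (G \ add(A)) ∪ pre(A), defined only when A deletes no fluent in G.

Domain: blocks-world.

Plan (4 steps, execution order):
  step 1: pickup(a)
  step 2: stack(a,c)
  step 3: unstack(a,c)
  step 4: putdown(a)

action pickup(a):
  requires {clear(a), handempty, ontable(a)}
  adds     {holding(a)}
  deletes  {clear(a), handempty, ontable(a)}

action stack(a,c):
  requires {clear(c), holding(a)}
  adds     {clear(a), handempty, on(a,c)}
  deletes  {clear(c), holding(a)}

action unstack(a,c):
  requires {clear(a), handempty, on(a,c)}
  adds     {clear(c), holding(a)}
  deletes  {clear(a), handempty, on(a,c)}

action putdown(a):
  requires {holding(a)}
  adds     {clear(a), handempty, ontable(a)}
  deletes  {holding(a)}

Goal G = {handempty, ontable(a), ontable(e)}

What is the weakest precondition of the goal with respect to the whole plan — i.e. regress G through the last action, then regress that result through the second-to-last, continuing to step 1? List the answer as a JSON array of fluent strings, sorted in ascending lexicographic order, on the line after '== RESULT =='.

Work backward from the goal:
  through step 4 (putdown(a)): drop {handempty, ontable(a)}, keep {ontable(e)}, require {holding(a)}
    → {holding(a), ontable(e)}
  through step 3 (unstack(a,c)): drop {holding(a)}, keep {ontable(e)}, require {clear(a), handempty, on(a,c)}
    → {clear(a), handempty, on(a,c), ontable(e)}
  through step 2 (stack(a,c)): drop {clear(a), handempty, on(a,c)}, keep {ontable(e)}, require {clear(c), holding(a)}
    → {clear(c), holding(a), ontable(e)}
  through step 1 (pickup(a)): drop {holding(a)}, keep {clear(c), ontable(e)}, require {clear(a), handempty, ontable(a)}
    → {clear(a), clear(c), handempty, ontable(a), ontable(e)}

== RESULT ==
["clear(a)", "clear(c)", "handempty", "ontable(a)", "ontable(e)"]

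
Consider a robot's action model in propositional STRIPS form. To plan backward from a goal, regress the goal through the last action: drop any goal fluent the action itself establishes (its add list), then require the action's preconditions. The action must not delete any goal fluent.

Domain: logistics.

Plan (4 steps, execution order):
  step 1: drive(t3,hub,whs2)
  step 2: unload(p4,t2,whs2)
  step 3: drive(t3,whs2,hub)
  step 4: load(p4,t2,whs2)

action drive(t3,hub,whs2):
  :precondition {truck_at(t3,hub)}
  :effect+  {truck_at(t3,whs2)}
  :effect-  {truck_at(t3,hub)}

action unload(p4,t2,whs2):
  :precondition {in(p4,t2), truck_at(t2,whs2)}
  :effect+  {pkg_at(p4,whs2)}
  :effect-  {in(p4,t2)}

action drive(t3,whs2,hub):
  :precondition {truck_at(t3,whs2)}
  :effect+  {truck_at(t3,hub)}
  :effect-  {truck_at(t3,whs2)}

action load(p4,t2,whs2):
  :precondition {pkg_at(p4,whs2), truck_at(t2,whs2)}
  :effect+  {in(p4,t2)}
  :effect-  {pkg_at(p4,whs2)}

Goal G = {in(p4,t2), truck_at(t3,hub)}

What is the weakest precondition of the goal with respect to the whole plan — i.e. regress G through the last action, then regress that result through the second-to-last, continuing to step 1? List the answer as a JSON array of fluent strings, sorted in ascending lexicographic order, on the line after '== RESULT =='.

Work backward from the goal:
  through step 4 (load(p4,t2,whs2)): drop {in(p4,t2)}, keep {truck_at(t3,hub)}, require {pkg_at(p4,whs2), truck_at(t2,whs2)}
    → {pkg_at(p4,whs2), truck_at(t2,whs2), truck_at(t3,hub)}
  through step 3 (drive(t3,whs2,hub)): drop {truck_at(t3,hub)}, keep {pkg_at(p4,whs2), truck_at(t2,whs2)}, require {truck_at(t3,whs2)}
    → {pkg_at(p4,whs2), truck_at(t2,whs2), truck_at(t3,whs2)}
  through step 2 (unload(p4,t2,whs2)): drop {pkg_at(p4,whs2)}, keep {truck_at(t2,whs2), truck_at(t3,whs2)}, require {in(p4,t2), truck_at(t2,whs2)}
    → {in(p4,t2), truck_at(t2,whs2), truck_at(t3,whs2)}
  through step 1 (drive(t3,hub,whs2)): drop {truck_at(t3,whs2)}, keep {in(p4,t2), truck_at(t2,whs2)}, require {truck_at(t3,hub)}
    → {in(p4,t2), truck_at(t2,whs2), truck_at(t3,hub)}

== RESULT ==
["in(p4,t2)", "truck_at(t2,whs2)", "truck_at(t3,hub)"]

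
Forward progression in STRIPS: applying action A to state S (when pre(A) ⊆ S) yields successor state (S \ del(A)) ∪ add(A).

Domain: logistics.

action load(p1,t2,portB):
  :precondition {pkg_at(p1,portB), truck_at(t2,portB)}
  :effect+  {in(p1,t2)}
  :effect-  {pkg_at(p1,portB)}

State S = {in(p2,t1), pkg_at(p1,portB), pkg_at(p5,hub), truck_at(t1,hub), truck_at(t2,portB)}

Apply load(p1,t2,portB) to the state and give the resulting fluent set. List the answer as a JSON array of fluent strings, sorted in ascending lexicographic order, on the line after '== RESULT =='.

Progress:
  pre ⊆ S: {pkg_at(p1,portB), truck_at(t2,portB)} ⊆ S  — applicable
  S \ del = {in(p2,t1), pkg_at(p5,hub), truck_at(t1,hub), truck_at(t2,portB)}
  ∪ add   = {in(p1,t2), in(p2,t1), pkg_at(p5,hub), truck_at(t1,hub), truck_at(t2,portB)}

== RESULT ==
["in(p1,t2)", "in(p2,t1)", "pkg_at(p5,hub)", "truck_at(t1,hub)", "truck_at(t2,portB)"]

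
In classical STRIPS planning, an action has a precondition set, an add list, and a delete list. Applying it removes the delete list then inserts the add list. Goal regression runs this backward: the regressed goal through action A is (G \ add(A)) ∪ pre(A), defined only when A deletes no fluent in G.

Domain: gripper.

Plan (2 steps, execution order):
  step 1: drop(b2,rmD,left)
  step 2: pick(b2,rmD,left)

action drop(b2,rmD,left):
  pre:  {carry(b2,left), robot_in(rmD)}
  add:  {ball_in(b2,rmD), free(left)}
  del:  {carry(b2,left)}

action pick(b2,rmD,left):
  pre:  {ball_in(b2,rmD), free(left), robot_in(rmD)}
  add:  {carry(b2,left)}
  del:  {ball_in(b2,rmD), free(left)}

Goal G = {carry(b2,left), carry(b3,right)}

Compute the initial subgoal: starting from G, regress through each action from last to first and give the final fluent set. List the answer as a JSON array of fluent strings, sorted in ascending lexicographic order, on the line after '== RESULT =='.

Regress step by step:
  through step 2 (pick(b2,rmD,left)): drop {carry(b2,left)}, keep {carry(b3,right)}, require {ball_in(b2,rmD), free(left), robot_in(rmD)}
    → {ball_in(b2,rmD), carry(b3,right), free(left), robot_in(rmD)}
  through step 1 (drop(b2,rmD,left)): drop {ball_in(b2,rmD), free(left)}, keep {carry(b3,right), robot_in(rmD)}, require {carry(b2,left), robot_in(rmD)}
    → {carry(b2,left), carry(b3,right), robot_in(rmD)}

== RESULT ==
["carry(b2,left)", "carry(b3,right)", "robot_in(rmD)"]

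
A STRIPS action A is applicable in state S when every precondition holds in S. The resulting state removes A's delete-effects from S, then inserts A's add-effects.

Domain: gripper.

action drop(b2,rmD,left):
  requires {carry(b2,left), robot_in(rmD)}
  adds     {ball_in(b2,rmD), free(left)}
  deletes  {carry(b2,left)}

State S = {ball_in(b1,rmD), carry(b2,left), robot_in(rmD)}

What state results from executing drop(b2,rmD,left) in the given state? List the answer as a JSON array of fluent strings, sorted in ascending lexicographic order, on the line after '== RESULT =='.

Compute (S \ del) ∪ add:
  pre ⊆ S: {carry(b2,left), robot_in(rmD)} ⊆ S  — applicable
  S \ del = {ball_in(b1,rmD), robot_in(rmD)}
  ∪ add   = {ball_in(b1,rmD), ball_in(b2,rmD), free(left), robot_in(rmD)}

== RESULT ==
["ball_in(b1,rmD)", "ball_in(b2,rmD)", "free(left)", "robot_in(rmD)"]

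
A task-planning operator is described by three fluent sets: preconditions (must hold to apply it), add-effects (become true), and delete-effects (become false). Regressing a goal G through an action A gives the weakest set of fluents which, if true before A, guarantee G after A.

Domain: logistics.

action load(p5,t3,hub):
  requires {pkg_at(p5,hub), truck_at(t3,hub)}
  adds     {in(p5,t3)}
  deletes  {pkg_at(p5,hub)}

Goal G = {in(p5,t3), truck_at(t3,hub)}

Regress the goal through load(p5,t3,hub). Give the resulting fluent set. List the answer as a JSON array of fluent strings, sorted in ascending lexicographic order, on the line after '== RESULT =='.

Regress:
  G ∩ del = {}  (empty — regression defined)
  G \ add = {in(p5,t3), truck_at(t3,hub)} \ {in(p5,t3)} = {truck_at(t3,hub)}
  ∪ pre   = {truck_at(t3,hub)} ∪ {pkg_at(p5,hub), truck_at(t3,hub)}
          = {pkg_at(p5,hub), truck_at(t3,hub)}

== RESULT ==
["pkg_at(p5,hub)", "truck_at(t3,hub)"]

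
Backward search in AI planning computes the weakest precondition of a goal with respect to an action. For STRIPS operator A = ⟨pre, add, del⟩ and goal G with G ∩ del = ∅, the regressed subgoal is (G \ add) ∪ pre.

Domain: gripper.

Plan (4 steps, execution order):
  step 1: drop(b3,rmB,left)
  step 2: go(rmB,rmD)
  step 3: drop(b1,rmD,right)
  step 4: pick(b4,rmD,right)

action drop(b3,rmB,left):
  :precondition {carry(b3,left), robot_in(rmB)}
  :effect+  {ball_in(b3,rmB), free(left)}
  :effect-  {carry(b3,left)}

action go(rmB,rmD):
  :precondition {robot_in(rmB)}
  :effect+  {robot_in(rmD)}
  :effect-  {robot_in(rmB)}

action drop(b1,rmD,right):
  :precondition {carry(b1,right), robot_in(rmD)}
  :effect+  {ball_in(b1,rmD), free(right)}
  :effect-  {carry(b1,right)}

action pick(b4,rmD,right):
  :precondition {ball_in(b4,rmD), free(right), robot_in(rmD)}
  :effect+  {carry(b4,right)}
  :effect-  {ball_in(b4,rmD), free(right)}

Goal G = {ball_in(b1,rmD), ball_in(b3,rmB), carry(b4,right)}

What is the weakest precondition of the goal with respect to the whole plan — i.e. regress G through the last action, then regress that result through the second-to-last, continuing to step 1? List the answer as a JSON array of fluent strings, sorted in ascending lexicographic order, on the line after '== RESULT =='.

Work backward from the goal:
  through step 4 (pick(b4,rmD,right)): drop {carry(b4,right)}, keep {ball_in(b1,rmD), ball_in(b3,rmB)}, require {ball_in(b4,rmD), free(right), robot_in(rmD)}
    → {ball_in(b1,rmD), ball_in(b3,rmB), ball_in(b4,rmD), free(right), robot_in(rmD)}
  through step 3 (drop(b1,rmD,right)): drop {ball_in(b1,rmD), free(right)}, keep {ball_in(b3,rmB), ball_in(b4,rmD), robot_in(rmD)}, require {carry(b1,right), robot_in(rmD)}
    → {ball_in(b3,rmB), ball_in(b4,rmD), carry(b1,right), robot_in(rmD)}
  through step 2 (go(rmB,rmD)): drop {robot_in(rmD)}, keep {ball_in(b3,rmB), ball_in(b4,rmD), carry(b1,right)}, require {robot_in(rmB)}
    → {ball_in(b3,rmB), ball_in(b4,rmD), carry(b1,right), robot_in(rmB)}
  through step 1 (drop(b3,rmB,left)): drop {ball_in(b3,rmB)}, keep {ball_in(b4,rmD), carry(b1,right), robot_in(rmB)}, require {carry(b3,left), robot_in(rmB)}
    → {ball_in(b4,rmD), carry(b1,right), carry(b3,left), robot_in(rmB)}

== RESULT ==
["ball_in(b4,rmD)", "carry(b1,right)", "carry(b3,left)", "robot_in(rmB)"]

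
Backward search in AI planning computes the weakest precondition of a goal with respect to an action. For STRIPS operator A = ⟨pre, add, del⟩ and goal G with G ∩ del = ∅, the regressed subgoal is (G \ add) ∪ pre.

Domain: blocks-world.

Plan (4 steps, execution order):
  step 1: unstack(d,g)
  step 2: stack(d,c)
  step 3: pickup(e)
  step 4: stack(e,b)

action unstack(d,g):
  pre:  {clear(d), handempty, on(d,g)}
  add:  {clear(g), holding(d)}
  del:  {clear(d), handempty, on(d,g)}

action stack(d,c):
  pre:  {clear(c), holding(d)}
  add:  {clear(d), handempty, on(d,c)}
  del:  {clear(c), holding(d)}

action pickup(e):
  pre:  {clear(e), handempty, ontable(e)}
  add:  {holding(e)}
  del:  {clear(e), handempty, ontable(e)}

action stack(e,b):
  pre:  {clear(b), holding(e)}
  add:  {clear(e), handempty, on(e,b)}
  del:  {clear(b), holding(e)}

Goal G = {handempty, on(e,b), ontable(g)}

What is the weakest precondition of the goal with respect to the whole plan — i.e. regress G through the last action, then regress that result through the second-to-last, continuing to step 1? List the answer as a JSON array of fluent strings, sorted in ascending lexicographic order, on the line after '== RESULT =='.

Regress step by step:
  through step 4 (stack(e,b)): drop {handempty, on(e,b)}, keep {ontable(g)}, require {clear(b), holding(e)}
    → {clear(b), holding(e), ontable(g)}
  through step 3 (pickup(e)): drop {holding(e)}, keep {clear(b), ontable(g)}, require {clear(e), handempty, ontable(e)}
    → {clear(b), clear(e), handempty, ontable(e), ontable(g)}
  through step 2 (stack(d,c)): drop {handempty}, keep {clear(b), clear(e), ontable(e), ontable(g)}, require {clear(c), holding(d)}
    → {clear(b), clear(c), clear(e), holding(d), ontable(e), ontable(g)}
  through step 1 (unstack(d,g)): drop {holding(d)}, keep {clear(b), clear(c), clear(e), ontable(e), ontable(g)}, require {clear(d), handempty, on(d,g)}
    → {clear(b), clear(c), clear(d), clear(e), handempty, on(d,g), ontable(e), ontable(g)}

== RESULT ==
["clear(b)", "clear(c)", "clear(d)", "clear(e)", "handempty", "on(d,g)", "ontable(e)", "ontable(g)"]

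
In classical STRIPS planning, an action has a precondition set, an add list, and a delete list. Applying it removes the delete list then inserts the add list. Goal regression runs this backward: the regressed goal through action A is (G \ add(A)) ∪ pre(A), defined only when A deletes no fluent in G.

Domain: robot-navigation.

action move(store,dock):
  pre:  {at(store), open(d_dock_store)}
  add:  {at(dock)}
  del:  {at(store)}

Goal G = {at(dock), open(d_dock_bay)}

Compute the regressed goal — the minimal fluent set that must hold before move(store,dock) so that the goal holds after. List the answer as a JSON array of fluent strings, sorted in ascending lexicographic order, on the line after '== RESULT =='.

Regress:
  G ∩ del = {}  (empty — regression defined)
  G \ add = {at(dock), open(d_dock_bay)} \ {at(dock)} = {open(d_dock_bay)}
  ∪ pre   = {open(d_dock_bay)} ∪ {at(store), open(d_dock_store)}
          = {at(store), open(d_dock_bay), open(d_dock_store)}

== RESULT ==
["at(store)", "open(d_dock_bay)", "open(d_dock_store)"]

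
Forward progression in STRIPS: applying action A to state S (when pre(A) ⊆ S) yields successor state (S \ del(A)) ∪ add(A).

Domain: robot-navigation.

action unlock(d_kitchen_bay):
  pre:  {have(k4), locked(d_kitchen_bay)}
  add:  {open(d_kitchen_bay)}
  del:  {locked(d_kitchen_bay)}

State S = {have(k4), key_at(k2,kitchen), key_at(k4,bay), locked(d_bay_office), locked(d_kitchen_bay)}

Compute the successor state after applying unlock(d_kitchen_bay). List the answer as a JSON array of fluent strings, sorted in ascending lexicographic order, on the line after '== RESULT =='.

Compute (S \ del) ∪ add:
  pre ⊆ S: {have(k4), locked(d_kitchen_bay)} ⊆ S  — applicable
  S \ del = {have(k4), key_at(k2,kitchen), key_at(k4,bay), locked(d_bay_office)}
  ∪ add   = {have(k4), key_at(k2,kitchen), key_at(k4,bay), locked(d_bay_office), open(d_kitchen_bay)}

== RESULT ==
["have(k4)", "key_at(k2,kitchen)", "key_at(k4,bay)", "locked(d_bay_office)", "open(d_kitchen_bay)"]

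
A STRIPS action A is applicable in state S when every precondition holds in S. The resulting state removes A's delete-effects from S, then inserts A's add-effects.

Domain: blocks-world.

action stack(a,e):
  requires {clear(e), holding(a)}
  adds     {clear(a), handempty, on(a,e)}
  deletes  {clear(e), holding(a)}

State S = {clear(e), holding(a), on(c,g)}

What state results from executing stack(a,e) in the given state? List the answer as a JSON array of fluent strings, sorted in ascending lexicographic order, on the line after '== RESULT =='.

Compute (S \ del) ∪ add:
  pre ⊆ S: {clear(e), holding(a)} ⊆ S  — applicable
  S \ del = {on(c,g)}
  ∪ add   = {clear(a), handempty, on(a,e), on(c,g)}

== RESULT ==
["clear(a)", "handempty", "on(a,e)", "on(c,g)"]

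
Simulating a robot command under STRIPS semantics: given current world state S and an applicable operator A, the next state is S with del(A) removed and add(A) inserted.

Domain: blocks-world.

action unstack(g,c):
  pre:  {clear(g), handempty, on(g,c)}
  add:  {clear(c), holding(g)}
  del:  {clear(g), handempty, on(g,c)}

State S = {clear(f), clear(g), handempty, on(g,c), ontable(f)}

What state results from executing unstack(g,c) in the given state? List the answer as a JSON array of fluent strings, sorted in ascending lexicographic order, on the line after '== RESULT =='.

Compute (S \ del) ∪ add:
  pre ⊆ S: {clear(g), handempty, on(g,c)} ⊆ S  — applicable
  S \ del = {clear(f), ontable(f)}
  ∪ add   = {clear(c), clear(f), holding(g), ontable(f)}

== RESULT ==
["clear(c)", "clear(f)", "holding(g)", "ontable(f)"]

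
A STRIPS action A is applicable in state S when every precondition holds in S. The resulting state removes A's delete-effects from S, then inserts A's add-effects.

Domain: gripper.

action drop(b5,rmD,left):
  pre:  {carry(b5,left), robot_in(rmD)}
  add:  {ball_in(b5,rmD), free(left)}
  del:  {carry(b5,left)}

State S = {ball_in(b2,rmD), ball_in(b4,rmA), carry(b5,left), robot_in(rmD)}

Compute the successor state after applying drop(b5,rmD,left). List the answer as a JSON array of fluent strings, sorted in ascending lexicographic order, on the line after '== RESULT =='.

Progress:
  pre ⊆ S: {carry(b5,left), robot_in(rmD)} ⊆ S  — applicable
  S \ del = {ball_in(b2,rmD), ball_in(b4,rmA), robot_in(rmD)}
  ∪ add   = {ball_in(b2,rmD), ball_in(b4,rmA), ball_in(b5,rmD), free(left), robot_in(rmD)}

== RESULT ==
["ball_in(b2,rmD)", "ball_in(b4,rmA)", "ball_in(b5,rmD)", "free(left)", "robot_in(rmD)"]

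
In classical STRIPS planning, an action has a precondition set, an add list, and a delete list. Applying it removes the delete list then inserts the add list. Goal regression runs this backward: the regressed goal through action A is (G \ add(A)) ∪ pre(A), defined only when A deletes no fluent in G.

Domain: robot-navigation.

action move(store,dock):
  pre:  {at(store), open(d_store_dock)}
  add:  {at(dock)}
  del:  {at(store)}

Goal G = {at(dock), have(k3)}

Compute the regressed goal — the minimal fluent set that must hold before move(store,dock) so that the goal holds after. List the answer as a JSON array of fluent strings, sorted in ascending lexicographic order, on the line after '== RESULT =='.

Compute (G \ add) ∪ pre:
  G ∩ del = {}  (empty — regression defined)
  G \ add = {at(dock), have(k3)} \ {at(dock)} = {have(k3)}
  ∪ pre   = {have(k3)} ∪ {at(store), open(d_store_dock)}
          = {at(store), have(k3), open(d_store_dock)}

== RESULT ==
["at(store)", "have(k3)", "open(d_store_dock)"]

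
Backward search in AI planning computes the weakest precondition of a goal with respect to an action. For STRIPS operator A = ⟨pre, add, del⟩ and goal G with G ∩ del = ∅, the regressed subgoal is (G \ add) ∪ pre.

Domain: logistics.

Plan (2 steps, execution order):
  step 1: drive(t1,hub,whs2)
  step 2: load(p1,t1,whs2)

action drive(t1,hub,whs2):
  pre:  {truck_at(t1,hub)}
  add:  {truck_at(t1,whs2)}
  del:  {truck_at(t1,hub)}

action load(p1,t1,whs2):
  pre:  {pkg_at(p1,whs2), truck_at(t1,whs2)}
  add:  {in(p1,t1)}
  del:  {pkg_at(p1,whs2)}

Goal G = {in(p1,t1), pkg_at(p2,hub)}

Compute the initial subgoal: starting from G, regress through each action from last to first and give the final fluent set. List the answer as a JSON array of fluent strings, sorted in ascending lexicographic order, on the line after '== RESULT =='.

Regress step by step:
  through step 2 (load(p1,t1,whs2)): drop {in(p1,t1)}, keep {pkg_at(p2,hub)}, require {pkg_at(p1,whs2), truck_at(t1,whs2)}
    → {pkg_at(p1,whs2), pkg_at(p2,hub), truck_at(t1,whs2)}
  through step 1 (drive(t1,hub,whs2)): drop {truck_at(t1,whs2)}, keep {pkg_at(p1,whs2), pkg_at(p2,hub)}, require {truck_at(t1,hub)}
    → {pkg_at(p1,whs2), pkg_at(p2,hub), truck_at(t1,hub)}

== RESULT ==
["pkg_at(p1,whs2)", "pkg_at(p2,hub)", "truck_at(t1,hub)"]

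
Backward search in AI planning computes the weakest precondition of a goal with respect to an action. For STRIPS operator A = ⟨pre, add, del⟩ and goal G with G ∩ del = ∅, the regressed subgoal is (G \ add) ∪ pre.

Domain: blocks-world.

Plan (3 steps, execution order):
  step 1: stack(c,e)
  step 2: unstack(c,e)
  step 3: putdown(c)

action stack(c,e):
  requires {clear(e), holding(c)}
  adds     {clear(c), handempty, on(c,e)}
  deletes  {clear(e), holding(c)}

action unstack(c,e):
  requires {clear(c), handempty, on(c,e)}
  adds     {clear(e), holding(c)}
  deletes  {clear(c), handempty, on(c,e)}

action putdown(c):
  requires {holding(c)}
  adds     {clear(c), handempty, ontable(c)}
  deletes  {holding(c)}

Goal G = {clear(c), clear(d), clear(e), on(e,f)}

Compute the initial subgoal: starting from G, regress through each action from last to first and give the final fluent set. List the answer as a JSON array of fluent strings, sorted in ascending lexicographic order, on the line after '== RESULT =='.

Regress step by step:
  through step 3 (putdown(c)): drop {clear(c)}, keep {clear(d), clear(e), on(e,f)}, require {holding(c)}
    → {clear(d), clear(e), holding(c), on(e,f)}
  through step 2 (unstack(c,e)): drop {clear(e), holding(c)}, keep {clear(d), on(e,f)}, require {clear(c), handempty, on(c,e)}
    → {clear(c), clear(d), handempty, on(c,e), on(e,f)}
  through step 1 (stack(c,e)): drop {clear(c), handempty, on(c,e)}, keep {clear(d), on(e,f)}, require {clear(e), holding(c)}
    → {clear(d), clear(e), holding(c), on(e,f)}

== RESULT ==
["clear(d)", "clear(e)", "holding(c)", "on(e,f)"]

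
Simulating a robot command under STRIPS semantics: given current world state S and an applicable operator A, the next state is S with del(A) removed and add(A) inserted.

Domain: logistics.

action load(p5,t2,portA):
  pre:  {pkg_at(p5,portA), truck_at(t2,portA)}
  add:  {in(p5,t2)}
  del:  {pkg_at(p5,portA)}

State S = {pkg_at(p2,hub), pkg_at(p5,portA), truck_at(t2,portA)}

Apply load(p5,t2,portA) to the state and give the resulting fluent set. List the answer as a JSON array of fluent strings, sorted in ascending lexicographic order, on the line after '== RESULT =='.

Compute (S \ del) ∪ add:
  pre ⊆ S: {pkg_at(p5,portA), truck_at(t2,portA)} ⊆ S  — applicable
  S \ del = {pkg_at(p2,hub), truck_at(t2,portA)}
  ∪ add   = {in(p5,t2), pkg_at(p2,hub), truck_at(t2,portA)}

== RESULT ==
["in(p5,t2)", "pkg_at(p2,hub)", "truck_at(t2,portA)"]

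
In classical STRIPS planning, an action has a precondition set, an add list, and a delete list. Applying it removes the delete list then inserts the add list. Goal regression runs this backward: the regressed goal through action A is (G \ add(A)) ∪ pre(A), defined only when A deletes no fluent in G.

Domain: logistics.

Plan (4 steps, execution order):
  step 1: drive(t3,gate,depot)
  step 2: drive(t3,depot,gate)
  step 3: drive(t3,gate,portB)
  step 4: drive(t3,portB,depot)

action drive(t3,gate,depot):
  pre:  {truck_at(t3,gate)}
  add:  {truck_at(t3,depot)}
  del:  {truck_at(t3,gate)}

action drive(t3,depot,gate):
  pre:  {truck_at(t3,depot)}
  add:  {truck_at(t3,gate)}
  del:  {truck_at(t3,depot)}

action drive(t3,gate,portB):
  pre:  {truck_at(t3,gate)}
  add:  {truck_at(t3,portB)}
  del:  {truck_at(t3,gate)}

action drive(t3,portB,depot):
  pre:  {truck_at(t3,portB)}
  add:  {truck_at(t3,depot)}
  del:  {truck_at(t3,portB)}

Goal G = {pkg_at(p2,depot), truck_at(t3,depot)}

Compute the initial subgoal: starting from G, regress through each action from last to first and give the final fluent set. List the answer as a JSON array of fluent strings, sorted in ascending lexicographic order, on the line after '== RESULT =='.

Regress step by step:
  through step 4 (drive(t3,portB,depot)): drop {truck_at(t3,depot)}, keep {pkg_at(p2,depot)}, require {truck_at(t3,portB)}
    → {pkg_at(p2,depot), truck_at(t3,portB)}
  through step 3 (drive(t3,gate,portB)): drop {truck_at(t3,portB)}, keep {pkg_at(p2,depot)}, require {truck_at(t3,gate)}
    → {pkg_at(p2,depot), truck_at(t3,gate)}
  through step 2 (drive(t3,depot,gate)): drop {truck_at(t3,gate)}, keep {pkg_at(p2,depot)}, require {truck_at(t3,depot)}
    → {pkg_at(p2,depot), truck_at(t3,depot)}
  through step 1 (drive(t3,gate,depot)): drop {truck_at(t3,depot)}, keep {pkg_at(p2,depot)}, require {truck_at(t3,gate)}
    → {pkg_at(p2,depot), truck_at(t3,gate)}

== RESULT ==
["pkg_at(p2,depot)", "truck_at(t3,gate)"]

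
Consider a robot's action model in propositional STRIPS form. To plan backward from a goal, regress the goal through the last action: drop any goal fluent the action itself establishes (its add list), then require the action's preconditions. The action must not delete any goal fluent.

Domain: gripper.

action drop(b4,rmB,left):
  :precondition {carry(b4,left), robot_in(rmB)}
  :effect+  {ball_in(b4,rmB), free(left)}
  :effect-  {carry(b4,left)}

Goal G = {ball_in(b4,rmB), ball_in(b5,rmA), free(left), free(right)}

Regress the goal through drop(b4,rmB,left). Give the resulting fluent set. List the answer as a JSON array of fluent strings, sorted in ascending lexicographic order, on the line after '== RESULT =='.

Compute (G \ add) ∪ pre:
  G ∩ del = {}  (empty — regression defined)
  G \ add = {ball_in(b4,rmB), ball_in(b5,rmA), free(left), free(right)} \ {ball_in(b4,rmB), free(left)} = {ball_in(b5,rmA), free(right)}
  ∪ pre   = {ball_in(b5,rmA), free(right)} ∪ {carry(b4,left), robot_in(rmB)}
          = {ball_in(b5,rmA), carry(b4,left), free(right), robot_in(rmB)}

== RESULT ==
["ball_in(b5,rmA)", "carry(b4,left)", "free(right)", "robot_in(rmB)"]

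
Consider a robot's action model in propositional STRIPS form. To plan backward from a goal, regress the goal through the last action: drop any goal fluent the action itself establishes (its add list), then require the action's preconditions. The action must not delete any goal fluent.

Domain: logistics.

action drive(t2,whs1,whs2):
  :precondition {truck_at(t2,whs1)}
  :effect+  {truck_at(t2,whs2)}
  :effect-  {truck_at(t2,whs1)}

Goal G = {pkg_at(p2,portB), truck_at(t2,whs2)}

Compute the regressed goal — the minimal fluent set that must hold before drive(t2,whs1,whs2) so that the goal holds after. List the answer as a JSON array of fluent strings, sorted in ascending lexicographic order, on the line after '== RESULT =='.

Compute (G \ add) ∪ pre:
  G ∩ del = {}  (empty — regression defined)
  G \ add = {pkg_at(p2,portB), truck_at(t2,whs2)} \ {truck_at(t2,whs2)} = {pkg_at(p2,portB)}
  ∪ pre   = {pkg_at(p2,portB)} ∪ {truck_at(t2,whs1)}
          = {pkg_at(p2,portB), truck_at(t2,whs1)}

== RESULT ==
["pkg_at(p2,portB)", "truck_at(t2,whs1)"]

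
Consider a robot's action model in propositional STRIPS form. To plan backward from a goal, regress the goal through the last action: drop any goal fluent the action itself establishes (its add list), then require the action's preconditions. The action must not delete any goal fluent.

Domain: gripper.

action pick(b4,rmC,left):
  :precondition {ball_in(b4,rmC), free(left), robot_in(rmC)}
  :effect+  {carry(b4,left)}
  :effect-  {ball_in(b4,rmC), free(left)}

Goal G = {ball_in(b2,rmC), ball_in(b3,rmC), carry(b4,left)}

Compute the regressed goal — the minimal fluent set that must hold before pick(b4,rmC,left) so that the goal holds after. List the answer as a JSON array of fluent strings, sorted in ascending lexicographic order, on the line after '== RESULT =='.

Compute (G \ add) ∪ pre:
  G ∩ del = {}  (empty — regression defined)
  G \ add = {ball_in(b2,rmC), ball_in(b3,rmC), carry(b4,left)} \ {carry(b4,left)} = {ball_in(b2,rmC), ball_in(b3,rmC)}
  ∪ pre   = {ball_in(b2,rmC), ball_in(b3,rmC)} ∪ {ball_in(b4,rmC), free(left), robot_in(rmC)}
          = {ball_in(b2,rmC), ball_in(b3,rmC), ball_in(b4,rmC), free(left), robot_in(rmC)}

== RESULT ==
["ball_in(b2,rmC)", "ball_in(b3,rmC)", "ball_in(b4,rmC)", "free(left)", "robot_in(rmC)"]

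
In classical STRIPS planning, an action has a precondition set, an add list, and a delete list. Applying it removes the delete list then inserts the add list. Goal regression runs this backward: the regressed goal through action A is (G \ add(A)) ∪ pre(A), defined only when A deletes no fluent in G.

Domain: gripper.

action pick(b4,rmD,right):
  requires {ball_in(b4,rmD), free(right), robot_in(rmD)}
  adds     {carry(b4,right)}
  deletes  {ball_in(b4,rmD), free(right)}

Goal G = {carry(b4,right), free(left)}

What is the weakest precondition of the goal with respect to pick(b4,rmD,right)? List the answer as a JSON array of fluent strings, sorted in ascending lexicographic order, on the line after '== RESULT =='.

Regress:
  G ∩ del = {}  (empty — regression defined)
  G \ add = {carry(b4,right), free(left)} \ {carry(b4,right)} = {free(left)}
  ∪ pre   = {free(left)} ∪ {ball_in(b4,rmD), free(right), robot_in(rmD)}
          = {ball_in(b4,rmD), free(left), free(right), robot_in(rmD)}

== RESULT ==
["ball_in(b4,rmD)", "free(left)", "free(right)", "robot_in(rmD)"]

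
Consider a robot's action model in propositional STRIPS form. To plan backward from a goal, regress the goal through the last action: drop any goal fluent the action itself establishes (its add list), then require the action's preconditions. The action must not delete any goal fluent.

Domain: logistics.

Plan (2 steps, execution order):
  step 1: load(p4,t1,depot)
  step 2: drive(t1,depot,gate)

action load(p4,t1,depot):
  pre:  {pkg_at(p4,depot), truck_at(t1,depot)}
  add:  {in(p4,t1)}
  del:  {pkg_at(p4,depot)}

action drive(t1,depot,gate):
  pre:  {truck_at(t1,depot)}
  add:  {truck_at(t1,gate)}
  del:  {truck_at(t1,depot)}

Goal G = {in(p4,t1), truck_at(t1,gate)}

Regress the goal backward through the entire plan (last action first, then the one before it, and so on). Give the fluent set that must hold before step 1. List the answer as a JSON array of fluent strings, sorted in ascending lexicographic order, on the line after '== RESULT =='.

Work backward from the goal:
  through step 2 (drive(t1,depot,gate)): drop {truck_at(t1,gate)}, keep {in(p4,t1)}, require {truck_at(t1,depot)}
    → {in(p4,t1), truck_at(t1,depot)}
  through step 1 (load(p4,t1,depot)): drop {in(p4,t1)}, keep {truck_at(t1,depot)}, require {pkg_at(p4,depot), truck_at(t1,depot)}
    → {pkg_at(p4,depot), truck_at(t1,depot)}

== RESULT ==
["pkg_at(p4,depot)", "truck_at(t1,depot)"]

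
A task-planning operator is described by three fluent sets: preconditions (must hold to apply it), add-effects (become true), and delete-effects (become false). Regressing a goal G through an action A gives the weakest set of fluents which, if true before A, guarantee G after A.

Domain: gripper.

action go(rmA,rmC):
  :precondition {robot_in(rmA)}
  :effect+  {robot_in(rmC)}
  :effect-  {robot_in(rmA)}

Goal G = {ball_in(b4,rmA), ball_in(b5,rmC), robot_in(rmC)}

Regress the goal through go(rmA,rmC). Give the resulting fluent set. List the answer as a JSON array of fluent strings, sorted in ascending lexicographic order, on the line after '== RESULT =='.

Compute (G \ add) ∪ pre:
  G ∩ del = {}  (empty — regression defined)
  G \ add = {ball_in(b4,rmA), ball_in(b5,rmC), robot_in(rmC)} \ {robot_in(rmC)} = {ball_in(b4,rmA), ball_in(b5,rmC)}
  ∪ pre   = {ball_in(b4,rmA), ball_in(b5,rmC)} ∪ {robot_in(rmA)}
          = {ball_in(b4,rmA), ball_in(b5,rmC), robot_in(rmA)}

== RESULT ==
["ball_in(b4,rmA)", "ball_in(b5,rmC)", "robot_in(rmA)"]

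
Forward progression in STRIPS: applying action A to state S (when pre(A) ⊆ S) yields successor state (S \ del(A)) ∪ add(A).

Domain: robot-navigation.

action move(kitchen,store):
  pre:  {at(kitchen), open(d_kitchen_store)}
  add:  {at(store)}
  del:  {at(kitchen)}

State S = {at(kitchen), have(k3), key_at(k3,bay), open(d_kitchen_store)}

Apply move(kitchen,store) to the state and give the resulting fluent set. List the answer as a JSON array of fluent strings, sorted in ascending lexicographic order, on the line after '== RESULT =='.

Progress:
  pre ⊆ S: {at(kitchen), open(d_kitchen_store)} ⊆ S  — applicable
  S \ del = {have(k3), key_at(k3,bay), open(d_kitchen_store)}
  ∪ add   = {at(store), have(k3), key_at(k3,bay), open(d_kitchen_store)}

== RESULT ==
["at(store)", "have(k3)", "key_at(k3,bay)", "open(d_kitchen_store)"]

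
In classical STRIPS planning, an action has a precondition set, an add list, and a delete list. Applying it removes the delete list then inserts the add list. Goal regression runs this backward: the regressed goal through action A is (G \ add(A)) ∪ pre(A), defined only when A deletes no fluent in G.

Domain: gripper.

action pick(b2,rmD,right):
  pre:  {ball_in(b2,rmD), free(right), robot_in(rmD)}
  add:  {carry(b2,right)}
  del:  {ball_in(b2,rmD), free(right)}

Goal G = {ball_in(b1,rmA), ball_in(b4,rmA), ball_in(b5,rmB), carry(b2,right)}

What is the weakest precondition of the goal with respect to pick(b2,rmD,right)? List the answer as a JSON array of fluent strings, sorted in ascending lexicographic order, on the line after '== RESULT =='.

Regress:
  G ∩ del = {}  (empty — regression defined)
  G \ add = {ball_in(b1,rmA), ball_in(b4,rmA), ball_in(b5,rmB), carry(b2,right)} \ {carry(b2,right)} = {ball_in(b1,rmA), ball_in(b4,rmA), ball_in(b5,rmB)}
  ∪ pre   = {ball_in(b1,rmA), ball_in(b4,rmA), ball_in(b5,rmB)} ∪ {ball_in(b2,rmD), free(right), robot_in(rmD)}
          = {ball_in(b1,rmA), ball_in(b2,rmD), ball_in(b4,rmA), ball_in(b5,rmB), free(right), robot_in(rmD)}

== RESULT ==
["ball_in(b1,rmA)", "ball_in(b2,rmD)", "ball_in(b4,rmA)", "ball_in(b5,rmB)", "free(right)", "robot_in(rmD)"]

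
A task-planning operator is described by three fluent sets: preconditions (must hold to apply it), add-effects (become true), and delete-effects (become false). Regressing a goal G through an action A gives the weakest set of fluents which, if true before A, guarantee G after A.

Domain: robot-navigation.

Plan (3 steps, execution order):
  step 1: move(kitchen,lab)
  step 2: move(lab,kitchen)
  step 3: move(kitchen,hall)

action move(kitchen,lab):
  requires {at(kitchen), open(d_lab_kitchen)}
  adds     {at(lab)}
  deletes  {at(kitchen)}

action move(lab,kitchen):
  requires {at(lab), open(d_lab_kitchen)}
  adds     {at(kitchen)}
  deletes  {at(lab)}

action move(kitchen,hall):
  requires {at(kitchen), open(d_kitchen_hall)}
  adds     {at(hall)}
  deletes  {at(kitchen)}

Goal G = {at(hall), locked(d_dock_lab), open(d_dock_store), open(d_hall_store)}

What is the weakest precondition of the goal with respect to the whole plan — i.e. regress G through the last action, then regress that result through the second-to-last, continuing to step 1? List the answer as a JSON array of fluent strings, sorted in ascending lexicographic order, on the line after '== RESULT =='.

Work backward from the goal:
  through step 3 (move(kitchen,hall)): drop {at(hall)}, keep {locked(d_dock_lab), open(d_dock_store), open(d_hall_store)}, require {at(kitchen), open(d_kitchen_hall)}
    → {at(kitchen), locked(d_dock_lab), open(d_dock_store), open(d_hall_store), open(d_kitchen_hall)}
  through step 2 (move(lab,kitchen)): drop {at(kitchen)}, keep {locked(d_dock_lab), open(d_dock_store), open(d_hall_store), open(d_kitchen_hall)}, require {at(lab), open(d_lab_kitchen)}
    → {at(lab), locked(d_dock_lab), open(d_dock_store), open(d_hall_store), open(d_kitchen_hall), open(d_lab_kitchen)}
  through step 1 (move(kitchen,lab)): drop {at(lab)}, keep {locked(d_dock_lab), open(d_dock_store), open(d_hall_store), open(d_kitchen_hall), open(d_lab_kitchen)}, require {at(kitchen), open(d_lab_kitchen)}
    → {at(kitchen), locked(d_dock_lab), open(d_dock_store), open(d_hall_store), open(d_kitchen_hall), open(d_lab_kitchen)}

== RESULT ==
["at(kitchen)", "locked(d_dock_lab)", "open(d_dock_store)", "open(d_hall_store)", "open(d_kitchen_hall)", "open(d_lab_kitchen)"]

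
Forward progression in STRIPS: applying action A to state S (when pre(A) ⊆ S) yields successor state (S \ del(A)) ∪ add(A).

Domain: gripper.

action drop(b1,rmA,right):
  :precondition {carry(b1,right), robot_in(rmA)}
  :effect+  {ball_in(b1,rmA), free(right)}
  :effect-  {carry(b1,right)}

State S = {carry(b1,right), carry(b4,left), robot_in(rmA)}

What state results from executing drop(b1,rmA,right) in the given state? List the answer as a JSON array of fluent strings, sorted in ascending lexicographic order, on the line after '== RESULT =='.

Progress:
  pre ⊆ S: {carry(b1,right), robot_in(rmA)} ⊆ S  — applicable
  S \ del = {carry(b4,left), robot_in(rmA)}
  ∪ add   = {ball_in(b1,rmA), carry(b4,left), free(right), robot_in(rmA)}

== RESULT ==
["ball_in(b1,rmA)", "carry(b4,left)", "free(right)", "robot_in(rmA)"]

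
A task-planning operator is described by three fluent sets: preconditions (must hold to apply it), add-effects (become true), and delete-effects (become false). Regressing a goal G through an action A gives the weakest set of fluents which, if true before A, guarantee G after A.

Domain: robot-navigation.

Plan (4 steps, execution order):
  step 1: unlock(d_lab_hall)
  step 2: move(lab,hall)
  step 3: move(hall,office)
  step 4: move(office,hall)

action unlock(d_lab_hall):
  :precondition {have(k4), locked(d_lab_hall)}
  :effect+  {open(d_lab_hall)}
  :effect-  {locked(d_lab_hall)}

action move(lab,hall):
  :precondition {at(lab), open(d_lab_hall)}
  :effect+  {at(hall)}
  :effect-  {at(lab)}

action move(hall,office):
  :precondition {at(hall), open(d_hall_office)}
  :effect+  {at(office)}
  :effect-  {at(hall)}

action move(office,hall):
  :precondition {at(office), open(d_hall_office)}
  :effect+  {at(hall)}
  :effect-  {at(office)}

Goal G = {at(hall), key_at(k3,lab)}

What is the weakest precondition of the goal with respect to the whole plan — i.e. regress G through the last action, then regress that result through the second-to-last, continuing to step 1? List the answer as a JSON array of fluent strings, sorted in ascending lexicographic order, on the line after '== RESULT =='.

Work backward from the goal:
  through step 4 (move(office,hall)): drop {at(hall)}, keep {key_at(k3,lab)}, require {at(office), open(d_hall_office)}
    → {at(office), key_at(k3,lab), open(d_hall_office)}
  through step 3 (move(hall,office)): drop {at(office)}, keep {key_at(k3,lab), open(d_hall_office)}, require {at(hall), open(d_hall_office)}
    → {at(hall), key_at(k3,lab), open(d_hall_office)}
  through step 2 (move(lab,hall)): drop {at(hall)}, keep {key_at(k3,lab), open(d_hall_office)}, require {at(lab), open(d_lab_hall)}
    → {at(lab), key_at(k3,lab), open(d_hall_office), open(d_lab_hall)}
  through step 1 (unlock(d_lab_hall)): drop {open(d_lab_hall)}, keep {at(lab), key_at(k3,lab), open(d_hall_office)}, require {have(k4), locked(d_lab_hall)}
    → {at(lab), have(k4), key_at(k3,lab), locked(d_lab_hall), open(d_hall_office)}

== RESULT ==
["at(lab)", "have(k4)", "key_at(k3,lab)", "locked(d_lab_hall)", "open(d_hall_office)"]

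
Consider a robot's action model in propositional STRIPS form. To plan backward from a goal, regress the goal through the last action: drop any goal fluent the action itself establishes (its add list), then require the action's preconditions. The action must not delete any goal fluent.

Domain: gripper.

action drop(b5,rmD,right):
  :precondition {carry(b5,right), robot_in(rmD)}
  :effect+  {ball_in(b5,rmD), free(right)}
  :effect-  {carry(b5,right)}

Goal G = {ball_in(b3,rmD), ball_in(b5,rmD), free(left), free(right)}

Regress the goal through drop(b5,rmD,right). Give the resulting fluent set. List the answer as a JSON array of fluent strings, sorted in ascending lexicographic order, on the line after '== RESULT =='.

Compute (G \ add) ∪ pre:
  G ∩ del = {}  (empty — regression defined)
  G \ add = {ball_in(b3,rmD), ball_in(b5,rmD), free(left), free(right)} \ {ball_in(b5,rmD), free(right)} = {ball_in(b3,rmD), free(left)}
  ∪ pre   = {ball_in(b3,rmD), free(left)} ∪ {carry(b5,right), robot_in(rmD)}
          = {ball_in(b3,rmD), carry(b5,right), free(left), robot_in(rmD)}

== RESULT ==
["ball_in(b3,rmD)", "carry(b5,right)", "free(left)", "robot_in(rmD)"]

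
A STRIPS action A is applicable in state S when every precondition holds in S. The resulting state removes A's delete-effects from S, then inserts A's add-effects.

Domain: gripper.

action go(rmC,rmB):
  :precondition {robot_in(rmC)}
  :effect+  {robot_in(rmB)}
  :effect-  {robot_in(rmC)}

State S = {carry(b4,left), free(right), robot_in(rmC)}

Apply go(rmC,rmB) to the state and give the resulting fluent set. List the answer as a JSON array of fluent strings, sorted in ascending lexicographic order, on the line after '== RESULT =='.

Compute (S \ del) ∪ add:
  pre ⊆ S: {robot_in(rmC)} ⊆ S  — applicable
  S \ del = {carry(b4,left), free(right)}
  ∪ add   = {carry(b4,left), free(right), robot_in(rmB)}

== RESULT ==
["carry(b4,left)", "free(right)", "robot_in(rmB)"]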